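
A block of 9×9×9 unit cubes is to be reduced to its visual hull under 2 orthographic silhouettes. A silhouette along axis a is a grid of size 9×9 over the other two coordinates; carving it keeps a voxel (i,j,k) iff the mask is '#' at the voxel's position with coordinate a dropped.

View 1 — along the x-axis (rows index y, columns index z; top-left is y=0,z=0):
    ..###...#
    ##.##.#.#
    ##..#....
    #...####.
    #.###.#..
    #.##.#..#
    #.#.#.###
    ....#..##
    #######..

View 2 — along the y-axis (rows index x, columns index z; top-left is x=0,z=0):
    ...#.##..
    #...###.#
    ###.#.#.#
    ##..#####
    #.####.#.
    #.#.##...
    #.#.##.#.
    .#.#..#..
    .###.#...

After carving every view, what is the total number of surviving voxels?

217 voxels

initial block: 9^3 = 729
  1. axis=0 (YZ plane), |mask|=44  ⇒  voxels=396
  2. axis=1 (XZ plane), |mask|=43  ⇒  voxels=217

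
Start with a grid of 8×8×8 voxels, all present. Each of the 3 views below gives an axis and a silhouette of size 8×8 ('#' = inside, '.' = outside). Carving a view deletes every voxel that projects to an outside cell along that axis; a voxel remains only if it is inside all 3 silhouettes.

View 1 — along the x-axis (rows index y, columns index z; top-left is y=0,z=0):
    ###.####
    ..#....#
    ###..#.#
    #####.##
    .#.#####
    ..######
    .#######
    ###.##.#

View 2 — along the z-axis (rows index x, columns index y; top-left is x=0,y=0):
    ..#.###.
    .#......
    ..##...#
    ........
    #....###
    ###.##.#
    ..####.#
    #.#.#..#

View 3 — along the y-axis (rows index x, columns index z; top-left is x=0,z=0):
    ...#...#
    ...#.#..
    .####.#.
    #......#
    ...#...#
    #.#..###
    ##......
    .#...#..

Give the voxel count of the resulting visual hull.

remaining voxels: 60

initial block: 8^3 = 512
[1] x-view keeps 46 columns → grid now 368
[2] z-view keeps 27 columns → grid now 156
[3] y-view keeps 22 columns → grid now 60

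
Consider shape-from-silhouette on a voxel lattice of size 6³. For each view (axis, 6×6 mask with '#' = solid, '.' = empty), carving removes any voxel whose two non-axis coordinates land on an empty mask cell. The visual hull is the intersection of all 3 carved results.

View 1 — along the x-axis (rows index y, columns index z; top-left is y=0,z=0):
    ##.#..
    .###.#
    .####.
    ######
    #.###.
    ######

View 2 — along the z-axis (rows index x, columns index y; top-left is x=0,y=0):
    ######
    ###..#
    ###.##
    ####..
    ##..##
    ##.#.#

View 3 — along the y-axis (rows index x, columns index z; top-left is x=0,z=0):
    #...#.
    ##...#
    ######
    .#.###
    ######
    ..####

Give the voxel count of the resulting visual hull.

before carving: 216 voxels (6×6×6)
after view 1 [x-axis, 27 of 36 cells solid] → remaining = 162
after view 2 [z-axis, 27 of 36 cells solid] → remaining = 118
after view 3 [y-axis, 25 of 36 cells solid] → remaining = 78

|visual hull| = 78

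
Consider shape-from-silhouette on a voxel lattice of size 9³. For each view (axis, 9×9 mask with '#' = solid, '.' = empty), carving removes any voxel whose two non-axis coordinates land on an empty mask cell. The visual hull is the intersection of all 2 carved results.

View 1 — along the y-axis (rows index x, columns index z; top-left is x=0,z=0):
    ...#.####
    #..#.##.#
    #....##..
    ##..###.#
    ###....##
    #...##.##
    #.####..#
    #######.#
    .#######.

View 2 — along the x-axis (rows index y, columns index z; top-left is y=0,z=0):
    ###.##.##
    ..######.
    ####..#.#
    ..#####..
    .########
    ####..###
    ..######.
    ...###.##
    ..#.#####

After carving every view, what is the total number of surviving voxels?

307 voxels

initial block: 9^3 = 729
  1. axis=1 (XZ plane), |mask|=50  ⇒  voxels=450
  2. axis=0 (YZ plane), |mask|=56  ⇒  voxels=307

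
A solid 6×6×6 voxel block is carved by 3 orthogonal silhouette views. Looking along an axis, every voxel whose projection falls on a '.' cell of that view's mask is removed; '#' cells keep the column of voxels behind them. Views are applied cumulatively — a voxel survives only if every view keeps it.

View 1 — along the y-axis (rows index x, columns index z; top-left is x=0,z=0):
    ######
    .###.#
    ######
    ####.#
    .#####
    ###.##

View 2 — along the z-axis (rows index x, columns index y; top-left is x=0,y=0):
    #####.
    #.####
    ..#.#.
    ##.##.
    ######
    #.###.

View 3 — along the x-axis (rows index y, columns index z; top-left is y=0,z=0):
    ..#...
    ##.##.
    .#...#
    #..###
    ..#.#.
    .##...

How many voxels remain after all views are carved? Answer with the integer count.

before carving: 216 voxels (6×6×6)
after view 1 [y-axis, 31 of 36 cells solid] → remaining = 186
after view 2 [z-axis, 26 of 36 cells solid] → remaining = 132
after view 3 [x-axis, 15 of 36 cells solid] → remaining = 54

54 voxels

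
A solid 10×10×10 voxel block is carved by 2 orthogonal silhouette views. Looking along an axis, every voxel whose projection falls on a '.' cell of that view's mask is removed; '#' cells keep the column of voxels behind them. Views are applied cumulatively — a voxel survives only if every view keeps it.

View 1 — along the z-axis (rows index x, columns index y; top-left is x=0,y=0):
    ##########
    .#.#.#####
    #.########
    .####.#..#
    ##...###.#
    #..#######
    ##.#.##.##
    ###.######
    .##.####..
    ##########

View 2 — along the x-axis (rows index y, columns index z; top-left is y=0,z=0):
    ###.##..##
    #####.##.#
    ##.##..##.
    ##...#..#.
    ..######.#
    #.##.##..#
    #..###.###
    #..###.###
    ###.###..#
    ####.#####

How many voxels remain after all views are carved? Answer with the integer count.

initial block: 10^3 = 1000
[1] z-view keeps 78 columns → grid now 780
[2] x-view keeps 68 columns → grid now 536

|visual hull| = 536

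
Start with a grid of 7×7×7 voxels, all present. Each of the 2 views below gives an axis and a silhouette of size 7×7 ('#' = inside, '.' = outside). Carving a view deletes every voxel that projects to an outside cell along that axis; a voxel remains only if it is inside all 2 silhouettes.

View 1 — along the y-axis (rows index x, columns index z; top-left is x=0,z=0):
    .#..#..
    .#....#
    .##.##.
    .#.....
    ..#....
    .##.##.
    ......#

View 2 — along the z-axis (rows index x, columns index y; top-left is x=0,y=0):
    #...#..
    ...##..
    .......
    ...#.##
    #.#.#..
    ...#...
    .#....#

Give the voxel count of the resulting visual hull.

remaining voxels: 20

before carving: 343 voxels (7×7×7)
V1 y: intersect with XZ mask (15 set) -- 105 left
V2 z: intersect with XY mask (13 set) -- 20 left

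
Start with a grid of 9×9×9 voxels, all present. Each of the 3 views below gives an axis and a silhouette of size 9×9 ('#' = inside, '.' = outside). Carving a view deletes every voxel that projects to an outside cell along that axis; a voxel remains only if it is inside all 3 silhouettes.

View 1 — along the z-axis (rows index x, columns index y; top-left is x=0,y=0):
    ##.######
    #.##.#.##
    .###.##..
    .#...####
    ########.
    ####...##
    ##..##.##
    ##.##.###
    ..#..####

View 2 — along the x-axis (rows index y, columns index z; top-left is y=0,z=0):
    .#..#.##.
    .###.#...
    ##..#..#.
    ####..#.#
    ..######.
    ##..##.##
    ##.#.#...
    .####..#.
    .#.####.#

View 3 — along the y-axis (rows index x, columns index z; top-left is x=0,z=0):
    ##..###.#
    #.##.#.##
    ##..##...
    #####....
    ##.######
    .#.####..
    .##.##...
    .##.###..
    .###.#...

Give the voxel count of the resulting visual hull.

|visual hull| = 179

initial block: 9^3 = 729
[1] z-view keeps 56 columns → grid now 504
[2] x-view keeps 45 columns → grid now 280
[3] y-view keeps 47 columns → grid now 179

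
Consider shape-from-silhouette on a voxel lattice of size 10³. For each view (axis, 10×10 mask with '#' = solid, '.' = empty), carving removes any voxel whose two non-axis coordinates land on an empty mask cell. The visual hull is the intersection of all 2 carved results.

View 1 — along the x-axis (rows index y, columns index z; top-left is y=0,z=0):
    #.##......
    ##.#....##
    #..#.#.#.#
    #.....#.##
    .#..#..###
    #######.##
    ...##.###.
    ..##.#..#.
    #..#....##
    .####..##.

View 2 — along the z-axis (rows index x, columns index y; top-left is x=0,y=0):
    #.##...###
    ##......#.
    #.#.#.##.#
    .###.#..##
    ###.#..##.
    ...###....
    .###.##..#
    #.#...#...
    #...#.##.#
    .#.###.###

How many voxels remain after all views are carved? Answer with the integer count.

before carving: 1000 voxels (10×10×10)
[1] x-view keeps 50 columns → grid now 500
[2] z-view keeps 51 columns → grid now 250

remaining voxels: 250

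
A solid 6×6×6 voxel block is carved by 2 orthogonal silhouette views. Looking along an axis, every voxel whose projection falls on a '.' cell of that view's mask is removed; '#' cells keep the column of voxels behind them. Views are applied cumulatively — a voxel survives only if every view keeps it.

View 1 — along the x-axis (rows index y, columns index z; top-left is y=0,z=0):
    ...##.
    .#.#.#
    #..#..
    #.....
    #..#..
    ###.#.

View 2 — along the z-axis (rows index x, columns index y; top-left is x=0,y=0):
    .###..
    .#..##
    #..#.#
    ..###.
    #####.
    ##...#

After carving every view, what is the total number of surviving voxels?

start: 6×6×6 = 216 voxels
carve view 1 (along x, YZ-mask fill 14/36): 84 voxels remain
carve view 2 (along z, XY-mask fill 20/36): 46 voxels remain

remaining voxels: 46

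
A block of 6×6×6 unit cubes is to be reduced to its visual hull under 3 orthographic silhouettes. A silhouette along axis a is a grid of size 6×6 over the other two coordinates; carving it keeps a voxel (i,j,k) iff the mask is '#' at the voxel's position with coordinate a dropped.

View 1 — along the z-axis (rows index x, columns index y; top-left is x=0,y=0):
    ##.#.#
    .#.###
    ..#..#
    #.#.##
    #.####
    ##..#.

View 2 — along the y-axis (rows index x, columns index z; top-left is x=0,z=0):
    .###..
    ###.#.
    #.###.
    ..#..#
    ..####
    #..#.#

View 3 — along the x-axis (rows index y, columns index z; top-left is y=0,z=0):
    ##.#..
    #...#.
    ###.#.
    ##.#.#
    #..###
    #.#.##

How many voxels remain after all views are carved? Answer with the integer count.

full grid |V| = 216
V1 z: intersect with XY mask (22 set) -- 132 left
V2 y: intersect with XZ mask (20 set) -- 73 left
V3 x: intersect with YZ mask (21 set) -- 41 left

|visual hull| = 41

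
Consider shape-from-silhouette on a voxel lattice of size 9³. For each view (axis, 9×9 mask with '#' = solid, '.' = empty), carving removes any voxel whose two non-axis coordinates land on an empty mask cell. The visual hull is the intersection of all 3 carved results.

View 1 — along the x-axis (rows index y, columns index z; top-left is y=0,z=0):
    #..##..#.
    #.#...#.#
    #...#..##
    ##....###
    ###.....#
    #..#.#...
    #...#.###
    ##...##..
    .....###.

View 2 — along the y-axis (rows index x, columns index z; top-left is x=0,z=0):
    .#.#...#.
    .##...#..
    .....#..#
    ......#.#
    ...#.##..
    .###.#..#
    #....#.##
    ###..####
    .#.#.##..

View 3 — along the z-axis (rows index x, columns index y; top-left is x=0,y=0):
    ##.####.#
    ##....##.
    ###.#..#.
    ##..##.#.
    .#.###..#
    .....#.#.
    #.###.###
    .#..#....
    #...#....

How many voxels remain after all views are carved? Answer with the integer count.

full grid |V| = 729
V1 x: intersect with YZ mask (36 set) -- 324 left
V2 y: intersect with XZ mask (33 set) -- 128 left
V3 z: intersect with XY mask (39 set) -- 58 left

remaining voxels: 58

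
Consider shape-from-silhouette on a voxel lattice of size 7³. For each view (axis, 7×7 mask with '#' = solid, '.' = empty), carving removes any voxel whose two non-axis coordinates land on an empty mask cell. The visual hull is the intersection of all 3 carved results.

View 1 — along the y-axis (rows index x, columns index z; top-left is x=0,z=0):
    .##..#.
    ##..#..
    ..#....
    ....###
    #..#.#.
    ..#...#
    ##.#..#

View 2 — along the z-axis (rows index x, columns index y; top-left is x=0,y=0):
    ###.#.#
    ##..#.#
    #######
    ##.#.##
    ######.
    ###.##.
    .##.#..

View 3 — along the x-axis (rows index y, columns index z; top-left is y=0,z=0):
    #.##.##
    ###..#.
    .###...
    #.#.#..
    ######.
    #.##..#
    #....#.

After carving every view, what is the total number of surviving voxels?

full grid |V| = 343
after view 1 [y-axis, 19 of 49 cells solid] → remaining = 133
after view 2 [z-axis, 35 of 49 cells solid] → remaining = 89
after view 3 [x-axis, 27 of 49 cells solid] → remaining = 56

56 voxels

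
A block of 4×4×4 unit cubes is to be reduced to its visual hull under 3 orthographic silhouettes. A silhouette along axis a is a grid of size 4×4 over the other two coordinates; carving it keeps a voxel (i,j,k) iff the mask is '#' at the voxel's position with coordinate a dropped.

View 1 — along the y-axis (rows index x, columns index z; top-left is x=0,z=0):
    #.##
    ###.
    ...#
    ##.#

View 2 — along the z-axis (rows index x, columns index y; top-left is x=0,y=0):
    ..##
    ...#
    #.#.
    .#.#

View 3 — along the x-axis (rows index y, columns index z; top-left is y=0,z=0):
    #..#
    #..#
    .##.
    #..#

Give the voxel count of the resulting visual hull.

voxel count = 9

initial block: 4^3 = 64
after view 1 [y-axis, 10 of 16 cells solid] → remaining = 40
after view 2 [z-axis, 7 of 16 cells solid] → remaining = 17
after view 3 [x-axis, 8 of 16 cells solid] → remaining = 9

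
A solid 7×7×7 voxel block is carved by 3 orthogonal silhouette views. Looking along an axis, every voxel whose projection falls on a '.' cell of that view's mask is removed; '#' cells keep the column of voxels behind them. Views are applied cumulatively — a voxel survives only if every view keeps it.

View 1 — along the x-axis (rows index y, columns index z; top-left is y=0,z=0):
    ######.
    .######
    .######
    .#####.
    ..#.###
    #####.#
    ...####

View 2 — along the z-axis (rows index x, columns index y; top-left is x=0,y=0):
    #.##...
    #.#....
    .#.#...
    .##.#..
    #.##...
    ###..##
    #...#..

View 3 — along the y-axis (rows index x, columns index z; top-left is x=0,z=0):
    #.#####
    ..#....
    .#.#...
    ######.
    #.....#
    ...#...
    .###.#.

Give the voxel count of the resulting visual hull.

voxel count = 46

initial block: 7^3 = 343
after view 1 [x-axis, 37 of 49 cells solid] → remaining = 259
after view 2 [z-axis, 20 of 49 cells solid] → remaining = 111
after view 3 [y-axis, 22 of 49 cells solid] → remaining = 46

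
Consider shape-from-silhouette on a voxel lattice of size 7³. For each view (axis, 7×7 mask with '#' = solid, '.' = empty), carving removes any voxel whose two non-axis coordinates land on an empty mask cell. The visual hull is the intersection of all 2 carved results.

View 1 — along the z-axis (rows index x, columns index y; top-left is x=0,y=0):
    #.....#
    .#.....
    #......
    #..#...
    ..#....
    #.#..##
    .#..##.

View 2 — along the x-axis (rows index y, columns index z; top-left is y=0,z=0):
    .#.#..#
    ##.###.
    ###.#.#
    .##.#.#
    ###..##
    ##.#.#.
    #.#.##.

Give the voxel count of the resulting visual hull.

before carving: 343 voxels (7×7×7)
after view 1 [z-axis, 14 of 49 cells solid] → remaining = 98
after view 2 [x-axis, 30 of 49 cells solid] → remaining = 57

remaining voxels: 57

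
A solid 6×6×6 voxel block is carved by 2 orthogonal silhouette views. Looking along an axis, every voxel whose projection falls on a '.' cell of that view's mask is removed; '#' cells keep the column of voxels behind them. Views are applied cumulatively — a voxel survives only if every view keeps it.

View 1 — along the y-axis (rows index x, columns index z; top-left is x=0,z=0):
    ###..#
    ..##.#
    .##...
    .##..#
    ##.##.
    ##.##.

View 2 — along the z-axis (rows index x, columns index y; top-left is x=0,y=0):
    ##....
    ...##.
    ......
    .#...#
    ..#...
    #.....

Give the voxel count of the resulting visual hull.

|visual hull| = 28

start: 6×6×6 = 216 voxels
carve view 1 (along y, XZ-mask fill 20/36): 120 voxels remain
carve view 2 (along z, XY-mask fill 8/36): 28 voxels remain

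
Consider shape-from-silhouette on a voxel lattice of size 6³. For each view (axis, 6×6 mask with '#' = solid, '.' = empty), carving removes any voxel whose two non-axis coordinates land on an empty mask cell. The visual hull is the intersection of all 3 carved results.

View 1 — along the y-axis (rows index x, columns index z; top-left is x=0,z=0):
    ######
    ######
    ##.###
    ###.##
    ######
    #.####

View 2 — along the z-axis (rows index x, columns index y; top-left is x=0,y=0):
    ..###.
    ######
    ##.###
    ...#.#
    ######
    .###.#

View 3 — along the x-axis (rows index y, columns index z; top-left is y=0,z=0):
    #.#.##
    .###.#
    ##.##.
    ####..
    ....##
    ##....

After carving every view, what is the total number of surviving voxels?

start: 6×6×6 = 216 voxels
  1. axis=1 (XZ plane), |mask|=33  ⇒  voxels=198
  2. axis=2 (XY plane), |mask|=26  ⇒  voxels=145
  3. axis=0 (YZ plane), |mask|=20  ⇒  voxels=78

voxel count = 78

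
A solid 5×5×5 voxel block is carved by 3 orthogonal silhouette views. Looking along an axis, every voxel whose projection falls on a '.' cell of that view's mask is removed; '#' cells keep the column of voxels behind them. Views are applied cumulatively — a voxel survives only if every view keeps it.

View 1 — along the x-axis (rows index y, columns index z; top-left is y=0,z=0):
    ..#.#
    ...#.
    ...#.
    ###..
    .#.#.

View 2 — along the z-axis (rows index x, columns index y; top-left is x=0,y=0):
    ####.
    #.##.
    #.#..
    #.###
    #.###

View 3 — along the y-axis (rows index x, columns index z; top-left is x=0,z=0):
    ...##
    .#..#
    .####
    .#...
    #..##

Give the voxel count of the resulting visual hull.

before carving: 125 voxels (5×5×5)
V1 x: intersect with YZ mask (9 set) -- 45 left
V2 z: intersect with XY mask (17 set) -- 32 left
V3 y: intersect with XZ mask (12 set) -- 14 left

voxel count = 14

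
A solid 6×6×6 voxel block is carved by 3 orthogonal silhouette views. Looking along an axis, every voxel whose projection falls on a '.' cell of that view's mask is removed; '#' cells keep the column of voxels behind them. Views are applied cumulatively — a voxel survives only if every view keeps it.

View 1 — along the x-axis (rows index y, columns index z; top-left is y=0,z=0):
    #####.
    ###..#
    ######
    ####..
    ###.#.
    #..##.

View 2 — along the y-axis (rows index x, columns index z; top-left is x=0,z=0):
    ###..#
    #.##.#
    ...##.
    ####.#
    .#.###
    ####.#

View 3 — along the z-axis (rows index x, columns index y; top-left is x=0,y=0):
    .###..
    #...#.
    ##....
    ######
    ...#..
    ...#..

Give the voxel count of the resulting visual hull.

before carving: 216 voxels (6×6×6)
[1] x-view keeps 26 columns → grid now 156
[2] y-view keeps 24 columns → grid now 102
[3] z-view keeps 15 columns → grid now 46

voxel count = 46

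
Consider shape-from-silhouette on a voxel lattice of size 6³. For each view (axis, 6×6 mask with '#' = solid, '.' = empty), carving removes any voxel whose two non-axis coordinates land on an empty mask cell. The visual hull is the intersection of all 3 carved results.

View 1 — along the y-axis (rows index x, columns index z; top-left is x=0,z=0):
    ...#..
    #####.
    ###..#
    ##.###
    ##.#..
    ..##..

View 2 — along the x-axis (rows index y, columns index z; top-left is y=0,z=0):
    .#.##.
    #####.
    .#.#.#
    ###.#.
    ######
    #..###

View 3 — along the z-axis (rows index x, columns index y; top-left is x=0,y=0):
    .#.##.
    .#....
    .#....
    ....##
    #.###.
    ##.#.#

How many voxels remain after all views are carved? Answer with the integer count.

|visual hull| = 33

before carving: 216 voxels (6×6×6)
carve view 1 (along y, XZ-mask fill 20/36): 120 voxels remain
carve view 2 (along x, YZ-mask fill 25/36): 86 voxels remain
carve view 3 (along z, XY-mask fill 15/36): 33 voxels remain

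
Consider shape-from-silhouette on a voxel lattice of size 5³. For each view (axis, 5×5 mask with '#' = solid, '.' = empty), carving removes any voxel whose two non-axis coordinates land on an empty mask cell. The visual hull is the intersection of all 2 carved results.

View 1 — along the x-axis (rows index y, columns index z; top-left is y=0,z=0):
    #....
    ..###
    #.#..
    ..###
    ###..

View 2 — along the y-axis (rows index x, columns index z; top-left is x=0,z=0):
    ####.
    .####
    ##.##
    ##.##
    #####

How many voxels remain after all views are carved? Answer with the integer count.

|visual hull| = 47

before carving: 125 voxels (5×5×5)
step 1: project along x, AND mask (12/25) → |grid| = 60
step 2: project along y, AND mask (21/25) → |grid| = 47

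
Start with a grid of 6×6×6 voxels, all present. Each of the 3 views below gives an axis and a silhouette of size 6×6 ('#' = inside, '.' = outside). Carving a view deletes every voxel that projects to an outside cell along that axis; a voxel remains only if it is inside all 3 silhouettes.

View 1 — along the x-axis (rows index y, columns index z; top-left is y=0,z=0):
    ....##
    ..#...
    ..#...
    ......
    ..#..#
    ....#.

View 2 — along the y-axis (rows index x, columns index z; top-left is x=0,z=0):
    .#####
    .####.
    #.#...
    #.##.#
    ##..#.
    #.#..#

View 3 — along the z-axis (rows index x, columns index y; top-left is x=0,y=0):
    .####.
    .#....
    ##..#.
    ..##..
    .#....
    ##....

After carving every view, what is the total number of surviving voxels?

|visual hull| = 10

initial block: 6^3 = 216
[1] x-view keeps 7 columns → grid now 42
[2] y-view keeps 21 columns → grid now 27
[3] z-view keeps 13 columns → grid now 10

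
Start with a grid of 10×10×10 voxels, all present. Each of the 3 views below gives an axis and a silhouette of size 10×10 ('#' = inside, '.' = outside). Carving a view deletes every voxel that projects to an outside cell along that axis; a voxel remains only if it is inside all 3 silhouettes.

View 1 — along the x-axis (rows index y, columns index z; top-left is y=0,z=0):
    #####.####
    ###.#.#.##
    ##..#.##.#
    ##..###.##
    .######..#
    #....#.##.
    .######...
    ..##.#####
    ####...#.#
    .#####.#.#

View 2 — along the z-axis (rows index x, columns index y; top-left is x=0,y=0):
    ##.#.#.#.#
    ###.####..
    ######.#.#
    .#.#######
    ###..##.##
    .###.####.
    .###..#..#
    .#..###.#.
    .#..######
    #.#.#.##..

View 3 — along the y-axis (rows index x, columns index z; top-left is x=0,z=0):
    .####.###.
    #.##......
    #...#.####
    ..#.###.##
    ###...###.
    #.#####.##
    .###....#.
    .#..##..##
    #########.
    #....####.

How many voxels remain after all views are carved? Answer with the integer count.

initial block: 10^3 = 1000
[1] x-view keeps 66 columns → grid now 660
[2] z-view keeps 65 columns → grid now 422
[3] y-view keeps 59 columns → grid now 250

remaining voxels: 250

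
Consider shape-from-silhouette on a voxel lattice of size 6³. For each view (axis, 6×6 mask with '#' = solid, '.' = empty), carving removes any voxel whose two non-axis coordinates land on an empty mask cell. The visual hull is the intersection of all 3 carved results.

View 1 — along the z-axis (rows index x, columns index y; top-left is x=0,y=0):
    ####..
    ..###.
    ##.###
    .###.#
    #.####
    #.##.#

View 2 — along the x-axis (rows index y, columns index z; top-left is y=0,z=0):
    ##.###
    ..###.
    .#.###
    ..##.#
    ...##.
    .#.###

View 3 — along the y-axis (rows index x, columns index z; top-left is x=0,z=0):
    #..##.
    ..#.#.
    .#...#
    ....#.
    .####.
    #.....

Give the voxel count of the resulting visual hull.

remaining voxels: 33

full grid |V| = 216
[1] z-view keeps 25 columns → grid now 150
[2] x-view keeps 21 columns → grid now 89
[3] y-view keeps 13 columns → grid now 33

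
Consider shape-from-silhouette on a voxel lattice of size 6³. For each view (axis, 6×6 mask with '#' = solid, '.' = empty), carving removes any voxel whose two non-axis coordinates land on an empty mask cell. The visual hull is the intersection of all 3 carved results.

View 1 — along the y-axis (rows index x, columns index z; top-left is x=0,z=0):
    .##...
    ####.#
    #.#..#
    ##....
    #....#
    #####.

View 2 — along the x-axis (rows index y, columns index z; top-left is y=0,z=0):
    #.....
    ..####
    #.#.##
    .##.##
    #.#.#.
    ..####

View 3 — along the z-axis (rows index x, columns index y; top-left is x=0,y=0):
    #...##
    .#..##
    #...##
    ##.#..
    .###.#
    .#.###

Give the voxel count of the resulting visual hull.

initial block: 6^3 = 216
  1. axis=1 (XZ plane), |mask|=19  ⇒  voxels=114
  2. axis=0 (YZ plane), |mask|=20  ⇒  voxels=60
  3. axis=2 (XY plane), |mask|=20  ⇒  voxels=34

34 voxels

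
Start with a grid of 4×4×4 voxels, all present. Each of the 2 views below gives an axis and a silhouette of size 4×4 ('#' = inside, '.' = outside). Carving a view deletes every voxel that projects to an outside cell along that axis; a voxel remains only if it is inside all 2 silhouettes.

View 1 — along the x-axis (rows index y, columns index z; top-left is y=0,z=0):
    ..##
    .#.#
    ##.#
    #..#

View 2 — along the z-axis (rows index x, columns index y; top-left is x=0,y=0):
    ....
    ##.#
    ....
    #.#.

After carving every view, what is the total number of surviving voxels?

remaining voxels: 11

initial block: 4^3 = 64
  1. axis=0 (YZ plane), |mask|=9  ⇒  voxels=36
  2. axis=2 (XY plane), |mask|=5  ⇒  voxels=11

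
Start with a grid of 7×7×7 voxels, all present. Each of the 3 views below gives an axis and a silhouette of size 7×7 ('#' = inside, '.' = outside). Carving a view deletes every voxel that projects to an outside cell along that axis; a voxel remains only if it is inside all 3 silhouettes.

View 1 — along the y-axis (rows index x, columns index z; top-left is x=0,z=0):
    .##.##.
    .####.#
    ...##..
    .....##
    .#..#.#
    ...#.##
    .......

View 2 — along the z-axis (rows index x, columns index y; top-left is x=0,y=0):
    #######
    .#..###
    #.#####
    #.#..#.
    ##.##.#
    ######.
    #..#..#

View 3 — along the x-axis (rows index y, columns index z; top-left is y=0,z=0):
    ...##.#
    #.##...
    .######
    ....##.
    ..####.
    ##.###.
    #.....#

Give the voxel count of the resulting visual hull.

full grid |V| = 343
[1] y-view keeps 19 columns → grid now 133
[2] z-view keeps 34 columns → grid now 99
[3] x-view keeps 25 columns → grid now 52

remaining voxels: 52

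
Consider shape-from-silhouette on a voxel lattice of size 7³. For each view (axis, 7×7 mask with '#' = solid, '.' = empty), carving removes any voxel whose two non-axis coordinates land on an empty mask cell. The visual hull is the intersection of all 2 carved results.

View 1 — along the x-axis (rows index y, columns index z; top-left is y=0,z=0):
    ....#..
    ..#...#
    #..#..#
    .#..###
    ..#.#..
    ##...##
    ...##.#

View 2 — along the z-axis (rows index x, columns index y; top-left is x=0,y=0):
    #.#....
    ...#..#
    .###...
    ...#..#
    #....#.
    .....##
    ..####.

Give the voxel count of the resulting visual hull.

before carving: 343 voxels (7×7×7)
carve view 1 (along x, YZ-mask fill 19/49): 133 voxels remain
carve view 2 (along z, XY-mask fill 17/49): 52 voxels remain

remaining voxels: 52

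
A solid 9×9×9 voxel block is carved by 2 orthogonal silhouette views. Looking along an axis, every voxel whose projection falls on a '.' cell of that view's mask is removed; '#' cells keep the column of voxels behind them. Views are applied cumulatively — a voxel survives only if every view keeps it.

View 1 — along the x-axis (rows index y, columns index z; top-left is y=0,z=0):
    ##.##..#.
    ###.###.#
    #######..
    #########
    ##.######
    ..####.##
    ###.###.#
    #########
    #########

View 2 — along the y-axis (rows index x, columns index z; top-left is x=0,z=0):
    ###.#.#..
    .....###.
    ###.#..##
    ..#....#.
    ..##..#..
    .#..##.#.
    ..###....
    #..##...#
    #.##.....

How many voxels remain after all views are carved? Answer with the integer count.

full grid |V| = 729
[1] x-view keeps 67 columns → grid now 603
[2] y-view keeps 33 columns → grid now 246

246 voxels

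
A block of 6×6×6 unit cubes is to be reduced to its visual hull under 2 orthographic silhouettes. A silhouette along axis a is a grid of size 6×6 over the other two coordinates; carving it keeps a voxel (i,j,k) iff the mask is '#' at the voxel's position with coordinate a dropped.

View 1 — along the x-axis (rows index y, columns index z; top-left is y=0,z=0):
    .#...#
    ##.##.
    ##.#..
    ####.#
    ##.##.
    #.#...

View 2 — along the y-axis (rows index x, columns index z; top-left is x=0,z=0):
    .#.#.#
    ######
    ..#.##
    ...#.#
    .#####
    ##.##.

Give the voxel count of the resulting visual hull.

voxel count = 74

full grid |V| = 216
  1. axis=0 (YZ plane), |mask|=20  ⇒  voxels=120
  2. axis=1 (XZ plane), |mask|=23  ⇒  voxels=74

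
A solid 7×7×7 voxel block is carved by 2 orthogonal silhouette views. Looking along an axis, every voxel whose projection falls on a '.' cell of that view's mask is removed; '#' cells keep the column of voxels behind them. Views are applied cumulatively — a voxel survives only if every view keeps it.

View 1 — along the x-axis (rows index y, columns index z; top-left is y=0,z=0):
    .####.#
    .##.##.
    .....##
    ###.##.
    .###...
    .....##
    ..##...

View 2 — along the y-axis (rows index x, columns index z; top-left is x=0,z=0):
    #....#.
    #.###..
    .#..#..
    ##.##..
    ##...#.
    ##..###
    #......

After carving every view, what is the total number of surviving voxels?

remaining voxels: 60

before carving: 343 voxels (7×7×7)
V1 x: intersect with YZ mask (23 set) -- 161 left
V2 y: intersect with XZ mask (21 set) -- 60 left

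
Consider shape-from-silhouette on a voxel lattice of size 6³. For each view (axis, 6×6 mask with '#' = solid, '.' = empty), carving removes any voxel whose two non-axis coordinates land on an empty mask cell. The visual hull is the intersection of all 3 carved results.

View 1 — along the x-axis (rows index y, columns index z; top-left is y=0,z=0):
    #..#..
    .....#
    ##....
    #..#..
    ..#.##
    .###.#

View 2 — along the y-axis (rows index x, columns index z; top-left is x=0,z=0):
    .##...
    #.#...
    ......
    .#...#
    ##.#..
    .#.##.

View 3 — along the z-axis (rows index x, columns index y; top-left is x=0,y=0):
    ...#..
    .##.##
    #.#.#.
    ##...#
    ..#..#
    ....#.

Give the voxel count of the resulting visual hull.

initial block: 6^3 = 216
step 1: project along x, AND mask (14/36) → |grid| = 84
step 2: project along y, AND mask (12/36) → |grid| = 28
step 3: project along z, AND mask (14/36) → |grid| = 11

voxel count = 11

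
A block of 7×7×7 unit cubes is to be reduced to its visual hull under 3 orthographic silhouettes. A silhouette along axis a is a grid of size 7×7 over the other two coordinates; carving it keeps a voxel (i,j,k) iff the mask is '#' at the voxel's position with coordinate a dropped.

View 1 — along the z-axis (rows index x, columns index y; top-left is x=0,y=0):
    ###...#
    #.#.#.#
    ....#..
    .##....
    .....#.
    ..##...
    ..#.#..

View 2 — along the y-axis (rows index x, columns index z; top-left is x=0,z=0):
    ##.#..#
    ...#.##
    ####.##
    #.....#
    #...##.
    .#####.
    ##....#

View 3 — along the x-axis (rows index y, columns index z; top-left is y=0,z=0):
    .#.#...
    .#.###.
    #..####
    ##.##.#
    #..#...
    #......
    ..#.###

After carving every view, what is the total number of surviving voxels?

full grid |V| = 343
  1. axis=2 (XY plane), |mask|=16  ⇒  voxels=112
  2. axis=1 (XZ plane), |mask|=26  ⇒  voxels=57
  3. axis=0 (YZ plane), |mask|=23  ⇒  voxels=29

29 voxels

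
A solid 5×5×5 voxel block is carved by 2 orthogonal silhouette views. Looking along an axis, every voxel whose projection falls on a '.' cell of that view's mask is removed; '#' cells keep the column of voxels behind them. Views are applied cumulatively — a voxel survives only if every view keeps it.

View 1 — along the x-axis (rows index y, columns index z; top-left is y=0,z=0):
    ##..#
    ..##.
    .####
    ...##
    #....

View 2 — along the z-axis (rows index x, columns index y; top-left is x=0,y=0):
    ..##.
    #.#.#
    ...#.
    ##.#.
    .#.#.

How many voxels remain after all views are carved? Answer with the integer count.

start: 5×5×5 = 125 voxels
carve view 1 (along x, YZ-mask fill 12/25): 60 voxels remain
carve view 2 (along z, XY-mask fill 11/25): 27 voxels remain

|visual hull| = 27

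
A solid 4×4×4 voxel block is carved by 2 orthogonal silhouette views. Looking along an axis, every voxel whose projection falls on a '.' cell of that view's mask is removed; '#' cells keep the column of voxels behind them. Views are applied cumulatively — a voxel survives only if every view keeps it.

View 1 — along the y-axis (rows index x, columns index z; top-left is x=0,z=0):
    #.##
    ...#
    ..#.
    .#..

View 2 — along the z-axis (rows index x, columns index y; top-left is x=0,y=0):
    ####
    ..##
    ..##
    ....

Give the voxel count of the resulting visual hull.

start: 4×4×4 = 64 voxels
  1. axis=1 (XZ plane), |mask|=6  ⇒  voxels=24
  2. axis=2 (XY plane), |mask|=8  ⇒  voxels=16

remaining voxels: 16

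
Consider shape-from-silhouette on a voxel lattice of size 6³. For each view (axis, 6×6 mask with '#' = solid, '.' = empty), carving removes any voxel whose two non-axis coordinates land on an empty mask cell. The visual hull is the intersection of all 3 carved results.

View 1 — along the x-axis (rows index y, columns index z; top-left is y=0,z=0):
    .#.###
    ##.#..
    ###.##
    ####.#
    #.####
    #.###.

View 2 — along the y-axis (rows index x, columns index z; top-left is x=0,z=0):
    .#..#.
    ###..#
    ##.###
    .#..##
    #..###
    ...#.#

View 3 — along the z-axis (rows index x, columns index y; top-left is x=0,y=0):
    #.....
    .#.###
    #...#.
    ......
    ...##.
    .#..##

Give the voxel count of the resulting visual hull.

|visual hull| = 32

full grid |V| = 216
step 1: project along x, AND mask (26/36) → |grid| = 156
step 2: project along y, AND mask (20/36) → |grid| = 86
step 3: project along z, AND mask (12/36) → |grid| = 32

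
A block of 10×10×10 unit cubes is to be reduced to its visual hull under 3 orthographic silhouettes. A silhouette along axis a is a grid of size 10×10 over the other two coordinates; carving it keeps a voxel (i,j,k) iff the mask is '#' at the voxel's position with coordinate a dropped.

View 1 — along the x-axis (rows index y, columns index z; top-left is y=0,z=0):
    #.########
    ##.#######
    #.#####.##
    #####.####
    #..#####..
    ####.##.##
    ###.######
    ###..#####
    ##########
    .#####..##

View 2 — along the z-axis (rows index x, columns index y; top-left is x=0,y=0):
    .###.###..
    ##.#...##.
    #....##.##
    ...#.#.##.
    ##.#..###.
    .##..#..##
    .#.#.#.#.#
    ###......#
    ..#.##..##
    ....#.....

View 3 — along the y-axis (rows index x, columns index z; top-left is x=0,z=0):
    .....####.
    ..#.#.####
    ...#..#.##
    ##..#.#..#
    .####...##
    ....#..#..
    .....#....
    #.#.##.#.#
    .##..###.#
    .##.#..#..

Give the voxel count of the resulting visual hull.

remaining voxels: 170

initial block: 10^3 = 1000
[1] x-view keeps 83 columns → grid now 830
[2] z-view keeps 46 columns → grid now 389
[3] y-view keeps 44 columns → grid now 170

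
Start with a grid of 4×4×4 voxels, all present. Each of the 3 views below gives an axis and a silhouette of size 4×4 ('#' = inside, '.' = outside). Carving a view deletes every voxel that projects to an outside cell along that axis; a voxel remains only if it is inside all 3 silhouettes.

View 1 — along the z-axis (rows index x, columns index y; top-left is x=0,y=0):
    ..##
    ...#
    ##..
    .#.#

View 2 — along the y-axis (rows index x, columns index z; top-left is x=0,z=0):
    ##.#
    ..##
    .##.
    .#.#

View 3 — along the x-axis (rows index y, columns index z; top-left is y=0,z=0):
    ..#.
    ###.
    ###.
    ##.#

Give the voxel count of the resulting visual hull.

voxel count = 12

full grid |V| = 64
[1] z-view keeps 7 columns → grid now 28
[2] y-view keeps 9 columns → grid now 16
[3] x-view keeps 10 columns → grid now 12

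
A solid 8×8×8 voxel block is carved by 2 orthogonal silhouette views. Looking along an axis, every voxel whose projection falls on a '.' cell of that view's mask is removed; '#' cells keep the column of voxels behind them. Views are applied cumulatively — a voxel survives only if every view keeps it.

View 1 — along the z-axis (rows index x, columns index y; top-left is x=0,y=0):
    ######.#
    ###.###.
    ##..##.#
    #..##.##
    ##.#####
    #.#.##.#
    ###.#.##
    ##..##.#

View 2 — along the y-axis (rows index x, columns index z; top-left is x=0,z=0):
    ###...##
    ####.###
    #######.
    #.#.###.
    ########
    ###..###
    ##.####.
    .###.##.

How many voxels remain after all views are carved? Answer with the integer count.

initial block: 8^3 = 512
step 1: project along z, AND mask (46/64) → |grid| = 368
step 2: project along y, AND mask (49/64) → |grid| = 284

|visual hull| = 284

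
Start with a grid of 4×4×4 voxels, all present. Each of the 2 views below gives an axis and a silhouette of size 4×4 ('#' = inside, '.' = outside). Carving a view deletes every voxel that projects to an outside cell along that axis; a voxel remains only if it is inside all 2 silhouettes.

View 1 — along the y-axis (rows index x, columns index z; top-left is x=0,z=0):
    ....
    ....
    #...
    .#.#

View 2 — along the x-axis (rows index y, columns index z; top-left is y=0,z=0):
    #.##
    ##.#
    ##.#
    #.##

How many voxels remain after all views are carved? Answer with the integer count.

before carving: 64 voxels (4×4×4)
after view 1 [y-axis, 3 of 16 cells solid] → remaining = 12
after view 2 [x-axis, 12 of 16 cells solid] → remaining = 10

remaining voxels: 10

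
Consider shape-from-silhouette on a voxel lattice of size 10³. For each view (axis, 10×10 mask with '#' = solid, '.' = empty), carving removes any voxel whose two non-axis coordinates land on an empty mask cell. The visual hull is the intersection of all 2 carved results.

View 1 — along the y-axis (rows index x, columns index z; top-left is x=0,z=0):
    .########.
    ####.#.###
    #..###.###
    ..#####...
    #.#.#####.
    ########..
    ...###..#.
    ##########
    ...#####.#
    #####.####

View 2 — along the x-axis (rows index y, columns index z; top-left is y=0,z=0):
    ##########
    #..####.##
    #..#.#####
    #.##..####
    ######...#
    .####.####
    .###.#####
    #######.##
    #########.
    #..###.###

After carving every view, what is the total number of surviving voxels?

|visual hull| = 572

before carving: 1000 voxels (10×10×10)
carve view 1 (along y, XZ-mask fill 72/100): 720 voxels remain
carve view 2 (along x, YZ-mask fill 79/100): 572 voxels remain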